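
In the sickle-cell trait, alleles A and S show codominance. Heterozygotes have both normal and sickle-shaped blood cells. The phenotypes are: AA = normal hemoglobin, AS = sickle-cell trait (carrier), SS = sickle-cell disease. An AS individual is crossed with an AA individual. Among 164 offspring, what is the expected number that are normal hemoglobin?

Punnett square for AS × AA:
Offspring genotypes: 2 AA, 2 AS
Phenotype counts: 2 normal hemoglobin, 2 sickle-cell trait (carrier)
normal hemoglobin: 2 out of 4 → fraction 1/2
Expected count = 1/2 × 164 = 82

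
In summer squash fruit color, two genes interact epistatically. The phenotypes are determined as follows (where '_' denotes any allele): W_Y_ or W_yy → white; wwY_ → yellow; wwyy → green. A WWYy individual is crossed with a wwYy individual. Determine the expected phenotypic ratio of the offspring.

Cross: WWYy × wwYy — consider each gene separately:
W gene: WW × ww → 4 Ww → 4 W_ (out of 4)
Y gene: Yy × Yy → 1 YY, 2 Yy, 1 yy → 3 Y_ : 1 yy (out of 4)
Genotype classes (out of 4 × 4 = 16): W_Y_ = 4×3 = 12; W_yy = 4×1 = 4
Apply the phenotype rules: W_Y_ (12) + W_yy (4) → white
Phenotype counts (out of 16): 16 white
Ratio: all white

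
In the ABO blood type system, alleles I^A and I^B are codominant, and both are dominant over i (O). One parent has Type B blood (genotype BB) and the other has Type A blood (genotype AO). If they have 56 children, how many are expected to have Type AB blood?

Cross: BB × AO
Possible offspring genotypes: 2 AB, 2 BO
Blood type counts: 2 Type AB, 2 Type B
Probability of Type AB: 2/4 = 1/2
Expected count = 1/2 × 56 = 28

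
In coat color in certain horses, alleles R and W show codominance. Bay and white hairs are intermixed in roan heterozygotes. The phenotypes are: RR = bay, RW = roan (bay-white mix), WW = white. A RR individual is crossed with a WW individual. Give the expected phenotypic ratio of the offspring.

Punnett square for RR × WW:
Offspring genotypes: 4 RW
Phenotype counts: 4 roan (bay-white mix)
Ratio: all roan (bay-white mix)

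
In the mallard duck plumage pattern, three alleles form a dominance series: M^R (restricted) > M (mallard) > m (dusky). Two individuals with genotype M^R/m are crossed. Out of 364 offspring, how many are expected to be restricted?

Cross: M^R/m × M^R/m
Allele dominance: M^R > M > m
Offspring genotypes: 1 M^R/M^R, 2 M^R/m, 1 m/m
Phenotype counts: 3 restricted, 1 dusky
restricted: 3 out of 4 → fraction 3/4
Expected count = 3/4 × 364 = 273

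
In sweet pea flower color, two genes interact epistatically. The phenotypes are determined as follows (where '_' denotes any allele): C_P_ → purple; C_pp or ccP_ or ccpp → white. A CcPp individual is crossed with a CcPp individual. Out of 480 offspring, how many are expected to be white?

Cross: CcPp × CcPp — consider each gene separately:
C gene: Cc × Cc → 1 CC, 2 Cc, 1 cc → 3 C_ : 1 cc (out of 4)
P gene: Pp × Pp → 1 PP, 2 Pp, 1 pp → 3 P_ : 1 pp (out of 4)
Genotype classes (out of 4 × 4 = 16): C_P_ = 3×3 = 9; C_pp = 3×1 = 3; ccP_ = 1×3 = 3; ccpp = 1×1 = 1
Apply the phenotype rules: C_P_ (9) → purple; C_pp (3) + ccP_ (3) + ccpp (1) → white
Phenotype counts (out of 16): 9 purple, 7 white
white: 7 out of 16 → fraction 7/16
Expected count = 7/16 × 480 = 210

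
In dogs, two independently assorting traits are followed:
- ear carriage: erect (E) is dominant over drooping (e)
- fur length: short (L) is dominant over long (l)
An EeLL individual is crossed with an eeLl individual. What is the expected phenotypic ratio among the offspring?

Dihybrid cross EeLL × eeLl — consider each gene separately:
ear carriage: Ee × ee → 2 Ee, 2 ee → 2 E_ : 2 ee (out of 4)
fur length: LL × Ll → 2 LL, 2 Ll → 4 L_ (out of 4)
Combine (counts out of 4 × 4 = 16): erect/short (E_L_) = 2×4 = 8; drooping/short (eeL_) = 2×4 = 8
Phenotype counts (out of 16): 8 erect/short, 8 drooping/short
Ratio: 1 erect/short : 1 drooping/short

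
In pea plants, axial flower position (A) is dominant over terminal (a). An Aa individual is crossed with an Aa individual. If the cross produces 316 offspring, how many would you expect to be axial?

Punnett square for Aa × Aa:
Offspring genotypes: 1 AA, 2 Aa, 1 aa
axial: 3, terminal: 1
axial: 3 out of 4 → fraction 3/4
Expected count = 3/4 × 316 = 237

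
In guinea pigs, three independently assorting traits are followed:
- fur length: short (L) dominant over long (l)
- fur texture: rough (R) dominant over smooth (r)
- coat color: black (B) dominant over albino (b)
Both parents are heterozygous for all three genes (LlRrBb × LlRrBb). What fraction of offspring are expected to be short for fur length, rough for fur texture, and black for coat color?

Trihybrid cross: LlRrBb × LlRrBb
Each trait segregates independently with a 3:1 phenotypic ratio, so each gene contributes 3/4 (dominant) or 1/4 (recessive).
Target: short (fur length), rough (fur texture), black (coat color)
Probability = product of independent per-trait probabilities
= 3/4 × 3/4 × 3/4 = 27/64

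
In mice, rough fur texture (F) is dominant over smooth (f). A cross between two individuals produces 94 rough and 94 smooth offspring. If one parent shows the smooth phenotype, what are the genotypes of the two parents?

Observed offspring: 94 rough, 94 smooth
The observed ratio simplifies to 1:1. One parent shows smooth, so its genotype must be ff. A 1:1 offspring split requires the other parent to be heterozygous (Ff).
Parent genotypes: ff × Ff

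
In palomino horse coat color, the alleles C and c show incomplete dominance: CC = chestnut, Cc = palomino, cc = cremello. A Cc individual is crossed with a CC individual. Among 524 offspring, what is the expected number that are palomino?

Punnett square for Cc × CC:
Offspring genotypes: 2 CC, 2 Cc
Phenotype counts: 2 chestnut, 2 palomino
palomino: 2 out of 4 → fraction 1/2
Expected count = 1/2 × 524 = 262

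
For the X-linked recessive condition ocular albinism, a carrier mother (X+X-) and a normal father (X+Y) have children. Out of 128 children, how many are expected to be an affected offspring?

Cross: X+X- × X+Y
Offspring: 1 X+X+, 1 X+Y, 1 X+X-, 1 X-Y
Probability of an affected offspring: 1/4
Expected count = 1/4 × 128 = 32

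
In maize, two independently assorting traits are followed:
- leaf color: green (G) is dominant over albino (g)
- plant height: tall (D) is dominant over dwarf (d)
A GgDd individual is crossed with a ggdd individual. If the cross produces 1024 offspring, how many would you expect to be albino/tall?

Dihybrid cross GgDd × ggdd — consider each gene separately:
leaf color: Gg × gg → 2 Gg, 2 gg → 2 G_ : 2 gg (out of 4)
plant height: Dd × dd → 2 Dd, 2 dd → 2 D_ : 2 dd (out of 4)
Combine (counts out of 4 × 4 = 16): green/tall (G_D_) = 2×2 = 4; green/dwarf (G_dd) = 2×2 = 4; albino/tall (ggD_) = 2×2 = 4; albino/dwarf (ggdd) = 2×2 = 4
Phenotype counts (out of 16): 4 green/tall, 4 green/dwarf, 4 albino/tall, 4 albino/dwarf
albino/tall: 4 out of 16 → fraction 1/4
Expected count = 1/4 × 1024 = 256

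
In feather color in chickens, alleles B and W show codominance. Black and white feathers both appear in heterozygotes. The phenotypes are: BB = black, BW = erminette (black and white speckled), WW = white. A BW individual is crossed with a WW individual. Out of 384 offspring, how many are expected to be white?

Punnett square for BW × WW:
Offspring genotypes: 2 BW, 2 WW
Phenotype counts: 2 erminette (black and white speckled), 2 white
white: 2 out of 4 → fraction 1/2
Expected count = 1/2 × 384 = 192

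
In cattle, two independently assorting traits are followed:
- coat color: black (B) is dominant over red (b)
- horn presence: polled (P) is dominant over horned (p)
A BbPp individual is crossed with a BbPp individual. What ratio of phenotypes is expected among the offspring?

Dihybrid cross BbPp × BbPp — consider each gene separately:
coat color: Bb × Bb → 1 BB, 2 Bb, 1 bb → 3 B_ : 1 bb (out of 4)
horn presence: Pp × Pp → 1 PP, 2 Pp, 1 pp → 3 P_ : 1 pp (out of 4)
Combine (counts out of 4 × 4 = 16): black/polled (B_P_) = 3×3 = 9; black/horned (B_pp) = 3×1 = 3; red/polled (bbP_) = 1×3 = 3; red/horned (bbpp) = 1×1 = 1
Phenotype counts (out of 16): 9 black/polled, 3 black/horned, 3 red/polled, 1 red/horned
Ratio: 9 black/polled : 3 black/horned : 3 red/polled : 1 red/horned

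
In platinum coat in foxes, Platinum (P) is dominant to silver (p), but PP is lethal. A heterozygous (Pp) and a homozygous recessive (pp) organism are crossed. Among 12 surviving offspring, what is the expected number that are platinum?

Cross: Pp × pp
Punnett square offspring (before lethality): 2 Pp, 2 pp
No PP offspring are produced in this cross.
platinum: 2 out of 4 → fraction 1/2
Expected count = 1/2 × 12 = 6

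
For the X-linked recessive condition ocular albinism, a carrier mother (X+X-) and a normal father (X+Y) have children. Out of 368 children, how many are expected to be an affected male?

Cross: X+X- × X+Y
Offspring: 1 X+X+, 1 X+Y, 1 X+X-, 1 X-Y
Probability of an affected male: 1/4
Expected count = 1/4 × 368 = 92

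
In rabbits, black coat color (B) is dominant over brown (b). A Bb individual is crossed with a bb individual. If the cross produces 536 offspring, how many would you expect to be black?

Punnett square for Bb × bb:
Offspring genotypes: 2 Bb, 2 bb
black: 2, brown: 2
black: 2 out of 4 → fraction 1/2
Expected count = 1/2 × 536 = 268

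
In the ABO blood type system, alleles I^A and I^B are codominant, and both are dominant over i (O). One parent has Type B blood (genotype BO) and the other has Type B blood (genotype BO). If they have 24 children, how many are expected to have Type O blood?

Cross: BO × BO
Possible offspring genotypes: 1 BB, 2 BO, 1 OO
Blood type counts: 3 Type B, 1 Type O
Probability of Type O: 1/4
Expected count = 1/4 × 24 = 6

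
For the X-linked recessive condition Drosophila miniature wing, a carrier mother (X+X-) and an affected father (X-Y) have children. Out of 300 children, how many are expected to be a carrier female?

Cross: X+X- × X-Y
Offspring: 1 X+X-, 1 X+Y, 1 X-X-, 1 X-Y
Probability of a carrier female: 1/4
Expected count = 1/4 × 300 = 75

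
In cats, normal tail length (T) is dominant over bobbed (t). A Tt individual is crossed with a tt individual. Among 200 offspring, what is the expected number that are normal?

Punnett square for Tt × tt:
Offspring genotypes: 2 Tt, 2 tt
normal: 2, bobbed: 2
normal: 2 out of 4 → fraction 1/2
Expected count = 1/2 × 200 = 100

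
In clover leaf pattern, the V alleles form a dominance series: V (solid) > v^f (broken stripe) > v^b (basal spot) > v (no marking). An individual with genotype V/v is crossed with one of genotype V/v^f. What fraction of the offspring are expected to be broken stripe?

Cross: V/v × V/v^f
Allele dominance: V > v^f > v^b > v
Offspring genotypes: 1 V/V, 1 V/v^f, 1 V/v, 1 v^f/v
Phenotype counts: 3 solid, 1 broken stripe
broken stripe: 1 out of 4
Probability: 1/4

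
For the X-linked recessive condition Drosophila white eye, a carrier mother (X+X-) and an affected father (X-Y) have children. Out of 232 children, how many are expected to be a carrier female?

Cross: X+X- × X-Y
Offspring: 1 X+X-, 1 X+Y, 1 X-X-, 1 X-Y
Probability of a carrier female: 1/4
Expected count = 1/4 × 232 = 58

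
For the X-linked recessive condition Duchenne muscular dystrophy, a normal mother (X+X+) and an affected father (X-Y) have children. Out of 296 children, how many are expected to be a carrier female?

Cross: X+X+ × X-Y
Offspring: 2 X+X-, 2 X+Y
Probability of a carrier female: 2/4 = 1/2
Expected count = 1/2 × 296 = 148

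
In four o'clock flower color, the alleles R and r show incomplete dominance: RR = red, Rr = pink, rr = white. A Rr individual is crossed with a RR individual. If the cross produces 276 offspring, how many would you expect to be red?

Punnett square for Rr × RR:
Offspring genotypes: 2 RR, 2 Rr
Phenotype counts: 2 red, 2 pink
red: 2 out of 4 → fraction 1/2
Expected count = 1/2 × 276 = 138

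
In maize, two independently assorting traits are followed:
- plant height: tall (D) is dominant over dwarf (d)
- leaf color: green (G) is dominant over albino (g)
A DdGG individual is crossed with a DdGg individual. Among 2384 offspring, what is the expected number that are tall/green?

Dihybrid cross DdGG × DdGg — consider each gene separately:
plant height: Dd × Dd → 1 DD, 2 Dd, 1 dd → 3 D_ : 1 dd (out of 4)
leaf color: GG × Gg → 2 GG, 2 Gg → 4 G_ (out of 4)
Combine (counts out of 4 × 4 = 16): tall/green (D_G_) = 3×4 = 12; dwarf/green (ddG_) = 1×4 = 4
Phenotype counts (out of 16): 12 tall/green, 4 dwarf/green
tall/green: 12 out of 16 → fraction 3/4
Expected count = 3/4 × 2384 = 1788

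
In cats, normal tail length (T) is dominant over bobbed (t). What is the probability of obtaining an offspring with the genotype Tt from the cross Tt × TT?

Punnett square for Tt × TT:
Offspring genotypes: 2 TT, 2 Tt
Total offspring: 4
Count with target: 2
Probability: 2/4 = 1/2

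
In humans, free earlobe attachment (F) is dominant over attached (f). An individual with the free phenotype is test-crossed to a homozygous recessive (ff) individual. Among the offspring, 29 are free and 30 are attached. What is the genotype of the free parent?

Test cross: ? × ff
Offspring: 29 free, 30 attached — approximately 1:1.
A 1:1 ratio in a test cross indicates the unknown parent is heterozygous (Ff).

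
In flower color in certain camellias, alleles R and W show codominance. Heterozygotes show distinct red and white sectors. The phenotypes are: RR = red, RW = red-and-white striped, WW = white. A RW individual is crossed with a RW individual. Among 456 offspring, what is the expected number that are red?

Punnett square for RW × RW:
Offspring genotypes: 1 RR, 2 RW, 1 WW
Phenotype counts: 1 red, 2 red-and-white striped, 1 white
red: 1 out of 4 → fraction 1/4
Expected count = 1/4 × 456 = 114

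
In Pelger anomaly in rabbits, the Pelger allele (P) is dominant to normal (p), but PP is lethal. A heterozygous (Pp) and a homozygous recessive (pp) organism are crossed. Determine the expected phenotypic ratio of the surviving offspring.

Cross: Pp × pp
Punnett square offspring (before lethality): 2 Pp, 2 pp
No PP offspring are produced in this cross.
Ratio: 1 Pelger : 1 normal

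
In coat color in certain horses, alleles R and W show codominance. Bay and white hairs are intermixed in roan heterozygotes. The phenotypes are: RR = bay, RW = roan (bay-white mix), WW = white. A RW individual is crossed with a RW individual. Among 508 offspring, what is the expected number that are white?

Punnett square for RW × RW:
Offspring genotypes: 1 RR, 2 RW, 1 WW
Phenotype counts: 1 bay, 2 roan (bay-white mix), 1 white
white: 1 out of 4 → fraction 1/4
Expected count = 1/4 × 508 = 127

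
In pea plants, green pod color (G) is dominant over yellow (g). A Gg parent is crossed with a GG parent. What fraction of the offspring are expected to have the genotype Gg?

Punnett square for Gg × GG:
Offspring genotypes: 2 GG, 2 Gg
Total offspring: 4
Count with target: 2
Probability: 2/4 = 1/2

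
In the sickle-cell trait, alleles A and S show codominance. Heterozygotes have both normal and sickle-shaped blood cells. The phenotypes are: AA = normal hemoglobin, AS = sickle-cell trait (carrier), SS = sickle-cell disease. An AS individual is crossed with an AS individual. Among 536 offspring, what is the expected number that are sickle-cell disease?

Punnett square for AS × AS:
Offspring genotypes: 1 AA, 2 AS, 1 SS
Phenotype counts: 1 normal hemoglobin, 2 sickle-cell trait (carrier), 1 sickle-cell disease
sickle-cell disease: 1 out of 4 → fraction 1/4
Expected count = 1/4 × 536 = 134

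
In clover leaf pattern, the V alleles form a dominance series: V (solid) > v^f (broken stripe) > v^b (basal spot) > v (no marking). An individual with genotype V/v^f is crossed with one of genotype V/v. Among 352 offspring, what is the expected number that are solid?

Cross: V/v^f × V/v
Allele dominance: V > v^f > v^b > v
Offspring genotypes: 1 V/V, 1 V/v, 1 V/v^f, 1 v^f/v
Phenotype counts: 3 solid, 1 broken stripe
solid: 3 out of 4 → fraction 3/4
Expected count = 3/4 × 352 = 264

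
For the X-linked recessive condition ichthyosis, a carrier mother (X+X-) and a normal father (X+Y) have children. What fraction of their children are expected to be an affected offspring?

Cross: X+X- × X+Y
Offspring: 1 X+X+, 1 X+Y, 1 X+X-, 1 X-Y
Probability of an affected offspring: 1/4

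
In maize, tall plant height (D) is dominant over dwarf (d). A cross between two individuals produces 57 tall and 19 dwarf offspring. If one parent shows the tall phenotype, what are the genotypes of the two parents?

Observed offspring: 57 tall, 19 dwarf
The observed ratio simplifies to 3:1. Dwarf (dd) offspring appear, so each parent must contribute one d allele. The parent stated to show tall carries D, so it is Dd. The other parent is then either Dd or dd: Dd × dd would give a 1:1 split, whereas Dd × Dd gives 3:1 — matching the data. So both parents are heterozygous (Dd × Dd).
Parent genotypes: Dd × Dd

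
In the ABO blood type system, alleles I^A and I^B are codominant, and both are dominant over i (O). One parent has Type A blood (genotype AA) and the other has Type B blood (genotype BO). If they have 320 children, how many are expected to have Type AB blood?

Cross: AA × BO
Possible offspring genotypes: 2 AB, 2 AO
Blood type counts: 2 Type AB, 2 Type A
Probability of Type AB: 2/4 = 1/2
Expected count = 1/2 × 320 = 160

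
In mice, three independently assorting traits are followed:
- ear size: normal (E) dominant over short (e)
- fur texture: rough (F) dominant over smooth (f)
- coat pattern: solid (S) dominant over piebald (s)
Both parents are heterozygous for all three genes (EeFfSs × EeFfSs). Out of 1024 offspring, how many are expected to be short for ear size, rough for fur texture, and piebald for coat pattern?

Trihybrid cross: EeFfSs × EeFfSs
Each trait segregates independently with a 3:1 phenotypic ratio, so each gene contributes 3/4 (dominant) or 1/4 (recessive).
Target: short (ear size), rough (fur texture), piebald (coat pattern)
Probability = product of independent per-trait probabilities
= 1/4 × 3/4 × 1/4 = 3/64
Expected count = 3/64 × 1024 = 48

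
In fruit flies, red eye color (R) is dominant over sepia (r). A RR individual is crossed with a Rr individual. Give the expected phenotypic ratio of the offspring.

Punnett square for RR × Rr:
Offspring genotypes: 2 RR, 2 Rr
red: 4, sepia: 0
Ratio: all red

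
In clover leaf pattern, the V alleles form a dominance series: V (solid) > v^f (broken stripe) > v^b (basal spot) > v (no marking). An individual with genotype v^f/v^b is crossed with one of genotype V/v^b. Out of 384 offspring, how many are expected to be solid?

Cross: v^f/v^b × V/v^b
Allele dominance: V > v^f > v^b > v
Offspring genotypes: 1 V/v^f, 1 v^f/v^b, 1 V/v^b, 1 v^b/v^b
Phenotype counts: 2 solid, 1 broken stripe, 1 basal spot
solid: 2 out of 4 → fraction 1/2
Expected count = 1/2 × 384 = 192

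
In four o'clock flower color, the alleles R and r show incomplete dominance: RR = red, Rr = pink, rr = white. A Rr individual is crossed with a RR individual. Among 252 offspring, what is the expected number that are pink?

Punnett square for Rr × RR:
Offspring genotypes: 2 RR, 2 Rr
Phenotype counts: 2 red, 2 pink
pink: 2 out of 4 → fraction 1/2
Expected count = 1/2 × 252 = 126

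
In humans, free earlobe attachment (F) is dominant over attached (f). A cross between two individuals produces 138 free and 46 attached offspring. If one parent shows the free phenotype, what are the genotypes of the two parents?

Observed offspring: 138 free, 46 attached
The observed ratio simplifies to 3:1. Attached (ff) offspring appear, so each parent must contribute one f allele. The parent stated to show free carries F, so it is Ff. The other parent is then either Ff or ff: Ff × ff would give a 1:1 split, whereas Ff × Ff gives 3:1 — matching the data. So both parents are heterozygous (Ff × Ff).
Parent genotypes: Ff × Ff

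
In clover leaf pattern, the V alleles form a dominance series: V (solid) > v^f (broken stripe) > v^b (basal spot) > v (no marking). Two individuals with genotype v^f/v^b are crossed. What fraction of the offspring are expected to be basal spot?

Cross: v^f/v^b × v^f/v^b
Allele dominance: V > v^f > v^b > v
Offspring genotypes: 1 v^f/v^f, 2 v^f/v^b, 1 v^b/v^b
Phenotype counts: 3 broken stripe, 1 basal spot
basal spot: 1 out of 4
Probability: 1/4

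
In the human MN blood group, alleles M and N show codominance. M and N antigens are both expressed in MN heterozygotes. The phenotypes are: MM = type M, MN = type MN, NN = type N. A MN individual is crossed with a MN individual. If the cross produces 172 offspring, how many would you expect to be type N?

Punnett square for MN × MN:
Offspring genotypes: 1 MM, 2 MN, 1 NN
Phenotype counts: 1 type M, 2 type MN, 1 type N
type N: 1 out of 4 → fraction 1/4
Expected count = 1/4 × 172 = 43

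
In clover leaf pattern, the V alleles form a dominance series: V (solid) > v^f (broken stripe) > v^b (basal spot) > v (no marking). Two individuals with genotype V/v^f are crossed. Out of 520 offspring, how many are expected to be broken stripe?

Cross: V/v^f × V/v^f
Allele dominance: V > v^f > v^b > v
Offspring genotypes: 1 V/V, 2 V/v^f, 1 v^f/v^f
Phenotype counts: 3 solid, 1 broken stripe
broken stripe: 1 out of 4 → fraction 1/4
Expected count = 1/4 × 520 = 130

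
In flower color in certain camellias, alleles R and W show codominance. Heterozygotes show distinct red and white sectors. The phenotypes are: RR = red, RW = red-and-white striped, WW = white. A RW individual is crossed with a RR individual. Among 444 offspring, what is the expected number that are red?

Punnett square for RW × RR:
Offspring genotypes: 2 RR, 2 RW
Phenotype counts: 2 red, 2 red-and-white striped
red: 2 out of 4 → fraction 1/2
Expected count = 1/2 × 444 = 222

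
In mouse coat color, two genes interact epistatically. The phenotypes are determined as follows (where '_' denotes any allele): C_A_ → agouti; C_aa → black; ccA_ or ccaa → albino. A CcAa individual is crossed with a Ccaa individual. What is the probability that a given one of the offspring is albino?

Cross: CcAa × Ccaa — consider each gene separately:
C gene: Cc × Cc → 1 CC, 2 Cc, 1 cc → 3 C_ : 1 cc (out of 4)
A gene: Aa × aa → 2 Aa, 2 aa → 2 A_ : 2 aa (out of 4)
Genotype classes (out of 4 × 4 = 16): C_A_ = 3×2 = 6; C_aa = 3×2 = 6; ccA_ = 1×2 = 2; ccaa = 1×2 = 2
Apply the phenotype rules: C_A_ (6) → agouti; C_aa (6) → black; ccA_ (2) + ccaa (2) → albino
Phenotype counts (out of 16): 6 agouti, 6 black, 4 albino
albino: 4 out of 16
Probability: 4/16 = 1/4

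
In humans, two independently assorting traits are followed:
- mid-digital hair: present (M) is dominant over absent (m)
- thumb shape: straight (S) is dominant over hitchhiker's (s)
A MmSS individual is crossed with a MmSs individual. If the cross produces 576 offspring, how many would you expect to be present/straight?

Dihybrid cross MmSS × MmSs — consider each gene separately:
mid-digital hair: Mm × Mm → 1 MM, 2 Mm, 1 mm → 3 M_ : 1 mm (out of 4)
thumb shape: SS × Ss → 2 SS, 2 Ss → 4 S_ (out of 4)
Combine (counts out of 4 × 4 = 16): present/straight (M_S_) = 3×4 = 12; absent/straight (mmS_) = 1×4 = 4
Phenotype counts (out of 16): 12 present/straight, 4 absent/straight
present/straight: 12 out of 16 → fraction 3/4
Expected count = 3/4 × 576 = 432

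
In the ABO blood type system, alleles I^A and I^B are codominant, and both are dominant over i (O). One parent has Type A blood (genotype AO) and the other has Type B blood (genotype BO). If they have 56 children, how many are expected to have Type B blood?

Cross: AO × BO
Possible offspring genotypes: 1 AB, 1 AO, 1 BO, 1 OO
Blood type counts: 1 Type AB, 1 Type A, 1 Type B, 1 Type O
Probability of Type B: 1/4
Expected count = 1/4 × 56 = 14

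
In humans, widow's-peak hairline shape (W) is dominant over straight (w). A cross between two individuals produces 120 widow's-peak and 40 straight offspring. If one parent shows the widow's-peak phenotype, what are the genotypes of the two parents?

Observed offspring: 120 widow's-peak, 40 straight
The observed ratio simplifies to 3:1. Straight (ww) offspring appear, so each parent must contribute one w allele. The parent stated to show widow's-peak carries W, so it is Ww. The other parent is then either Ww or ww: Ww × ww would give a 1:1 split, whereas Ww × Ww gives 3:1 — matching the data. So both parents are heterozygous (Ww × Ww).
Parent genotypes: Ww × Ww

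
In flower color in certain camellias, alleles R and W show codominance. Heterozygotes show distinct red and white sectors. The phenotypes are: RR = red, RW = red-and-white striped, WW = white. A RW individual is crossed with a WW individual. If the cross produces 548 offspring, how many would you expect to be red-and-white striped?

Punnett square for RW × WW:
Offspring genotypes: 2 RW, 2 WW
Phenotype counts: 2 red-and-white striped, 2 white
red-and-white striped: 2 out of 4 → fraction 1/2
Expected count = 1/2 × 548 = 274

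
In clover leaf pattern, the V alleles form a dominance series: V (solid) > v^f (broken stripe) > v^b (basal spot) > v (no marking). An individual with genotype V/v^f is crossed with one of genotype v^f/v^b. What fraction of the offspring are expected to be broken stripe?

Cross: V/v^f × v^f/v^b
Allele dominance: V > v^f > v^b > v
Offspring genotypes: 1 V/v^f, 1 V/v^b, 1 v^f/v^f, 1 v^f/v^b
Phenotype counts: 2 solid, 2 broken stripe
broken stripe: 2 out of 4
Probability: 2/4 = 1/2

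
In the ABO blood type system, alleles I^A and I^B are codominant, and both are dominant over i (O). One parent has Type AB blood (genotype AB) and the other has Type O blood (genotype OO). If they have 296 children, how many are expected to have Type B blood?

Cross: AB × OO
Possible offspring genotypes: 2 AO, 2 BO
Blood type counts: 2 Type A, 2 Type B
Probability of Type B: 2/4 = 1/2
Expected count = 1/2 × 296 = 148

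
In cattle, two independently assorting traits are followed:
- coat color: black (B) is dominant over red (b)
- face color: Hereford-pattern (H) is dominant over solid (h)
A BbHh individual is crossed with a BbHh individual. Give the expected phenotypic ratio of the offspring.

Dihybrid cross BbHh × BbHh — consider each gene separately:
coat color: Bb × Bb → 1 BB, 2 Bb, 1 bb → 3 B_ : 1 bb (out of 4)
face color: Hh × Hh → 1 HH, 2 Hh, 1 hh → 3 H_ : 1 hh (out of 4)
Combine (counts out of 4 × 4 = 16): black/Hereford-pattern (B_H_) = 3×3 = 9; black/solid (B_hh) = 3×1 = 3; red/Hereford-pattern (bbH_) = 1×3 = 3; red/solid (bbhh) = 1×1 = 1
Phenotype counts (out of 16): 9 black/Hereford-pattern, 3 black/solid, 3 red/Hereford-pattern, 1 red/solid
Ratio: 9 black/Hereford-pattern : 3 black/solid : 3 red/Hereford-pattern : 1 red/solid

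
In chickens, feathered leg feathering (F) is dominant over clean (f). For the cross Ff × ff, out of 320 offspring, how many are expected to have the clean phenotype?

Punnett square for Ff × ff:
Offspring genotypes: 2 Ff, 2 ff
Total offspring: 4
Count with target: 2
Probability: 2/4 = 1/2
Expected count = 1/2 × 320 = 160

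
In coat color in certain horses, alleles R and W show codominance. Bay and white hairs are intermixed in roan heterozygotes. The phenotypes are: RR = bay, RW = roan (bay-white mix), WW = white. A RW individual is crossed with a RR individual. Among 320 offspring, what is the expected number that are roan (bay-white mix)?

Punnett square for RW × RR:
Offspring genotypes: 2 RR, 2 RW
Phenotype counts: 2 bay, 2 roan (bay-white mix)
roan (bay-white mix): 2 out of 4 → fraction 1/2
Expected count = 1/2 × 320 = 160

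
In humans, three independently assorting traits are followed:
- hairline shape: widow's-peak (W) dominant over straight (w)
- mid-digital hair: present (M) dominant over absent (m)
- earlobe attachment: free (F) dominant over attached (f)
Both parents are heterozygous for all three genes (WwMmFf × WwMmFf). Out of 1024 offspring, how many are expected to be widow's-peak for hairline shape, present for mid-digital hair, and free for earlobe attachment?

Trihybrid cross: WwMmFf × WwMmFf
Each trait segregates independently with a 3:1 phenotypic ratio, so each gene contributes 3/4 (dominant) or 1/4 (recessive).
Target: widow's-peak (hairline shape), present (mid-digital hair), free (earlobe attachment)
Probability = product of independent per-trait probabilities
= 3/4 × 3/4 × 3/4 = 27/64
Expected count = 27/64 × 1024 = 432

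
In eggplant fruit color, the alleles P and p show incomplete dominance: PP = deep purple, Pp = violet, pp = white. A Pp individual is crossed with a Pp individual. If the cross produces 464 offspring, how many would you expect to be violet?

Punnett square for Pp × Pp:
Offspring genotypes: 1 PP, 2 Pp, 1 pp
Phenotype counts: 1 deep purple, 2 violet, 1 white
violet: 2 out of 4 → fraction 1/2
Expected count = 1/2 × 464 = 232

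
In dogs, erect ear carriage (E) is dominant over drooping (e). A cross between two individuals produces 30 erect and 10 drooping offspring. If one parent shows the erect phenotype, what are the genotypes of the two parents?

Observed offspring: 30 erect, 10 drooping
The observed ratio simplifies to 3:1. Drooping (ee) offspring appear, so each parent must contribute one e allele. The parent stated to show erect carries E, so it is Ee. The other parent is then either Ee or ee: Ee × ee would give a 1:1 split, whereas Ee × Ee gives 3:1 — matching the data. So both parents are heterozygous (Ee × Ee).
Parent genotypes: Ee × Ee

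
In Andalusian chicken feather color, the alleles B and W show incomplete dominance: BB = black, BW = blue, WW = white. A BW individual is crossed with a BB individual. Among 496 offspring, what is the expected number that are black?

Punnett square for BW × BB:
Offspring genotypes: 2 BB, 2 BW
Phenotype counts: 2 black, 2 blue
black: 2 out of 4 → fraction 1/2
Expected count = 1/2 × 496 = 248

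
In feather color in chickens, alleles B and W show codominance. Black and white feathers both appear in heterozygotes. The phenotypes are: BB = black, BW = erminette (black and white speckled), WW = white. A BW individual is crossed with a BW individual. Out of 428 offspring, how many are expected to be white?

Punnett square for BW × BW:
Offspring genotypes: 1 BB, 2 BW, 1 WW
Phenotype counts: 1 black, 2 erminette (black and white speckled), 1 white
white: 1 out of 4 → fraction 1/4
Expected count = 1/4 × 428 = 107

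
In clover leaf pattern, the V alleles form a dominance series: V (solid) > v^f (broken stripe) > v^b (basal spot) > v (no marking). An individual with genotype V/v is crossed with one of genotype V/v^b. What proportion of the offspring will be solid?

Cross: V/v × V/v^b
Allele dominance: V > v^f > v^b > v
Offspring genotypes: 1 V/V, 1 V/v^b, 1 V/v, 1 v^b/v
Phenotype counts: 3 solid, 1 basal spot
solid: 3 out of 4
Probability: 3/4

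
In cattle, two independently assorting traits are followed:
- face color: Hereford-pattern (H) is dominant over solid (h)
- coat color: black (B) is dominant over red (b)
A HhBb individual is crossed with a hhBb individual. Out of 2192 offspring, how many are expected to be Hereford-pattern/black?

Dihybrid cross HhBb × hhBb — consider each gene separately:
face color: Hh × hh → 2 Hh, 2 hh → 2 H_ : 2 hh (out of 4)
coat color: Bb × Bb → 1 BB, 2 Bb, 1 bb → 3 B_ : 1 bb (out of 4)
Combine (counts out of 4 × 4 = 16): Hereford-pattern/black (H_B_) = 2×3 = 6; Hereford-pattern/red (H_bb) = 2×1 = 2; solid/black (hhB_) = 2×3 = 6; solid/red (hhbb) = 2×1 = 2
Phenotype counts (out of 16): 6 Hereford-pattern/black, 2 Hereford-pattern/red, 6 solid/black, 2 solid/red
Hereford-pattern/black: 6 out of 16 → fraction 3/8
Expected count = 3/8 × 2192 = 822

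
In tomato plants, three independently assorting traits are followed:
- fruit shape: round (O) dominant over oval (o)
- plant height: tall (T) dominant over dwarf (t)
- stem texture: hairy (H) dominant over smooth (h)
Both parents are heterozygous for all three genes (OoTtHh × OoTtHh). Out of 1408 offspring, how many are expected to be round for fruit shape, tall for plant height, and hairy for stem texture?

Trihybrid cross: OoTtHh × OoTtHh
Each trait segregates independently with a 3:1 phenotypic ratio, so each gene contributes 3/4 (dominant) or 1/4 (recessive).
Target: round (fruit shape), tall (plant height), hairy (stem texture)
Probability = product of independent per-trait probabilities
= 3/4 × 3/4 × 3/4 = 27/64
Expected count = 27/64 × 1408 = 594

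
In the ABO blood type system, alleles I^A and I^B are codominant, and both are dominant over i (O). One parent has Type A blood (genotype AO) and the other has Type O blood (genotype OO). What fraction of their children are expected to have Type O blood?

Cross: AO × OO
Possible offspring genotypes: 2 AO, 2 OO
Blood type counts: 2 Type A, 2 Type O
Probability of Type O: 2/4 = 1/2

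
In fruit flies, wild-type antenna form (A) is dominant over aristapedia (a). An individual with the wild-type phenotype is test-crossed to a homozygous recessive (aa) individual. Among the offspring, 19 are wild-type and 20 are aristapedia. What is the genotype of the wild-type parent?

Test cross: ? × aa
Offspring: 19 wild-type, 20 aristapedia — approximately 1:1.
A 1:1 ratio in a test cross indicates the unknown parent is heterozygous (Aa).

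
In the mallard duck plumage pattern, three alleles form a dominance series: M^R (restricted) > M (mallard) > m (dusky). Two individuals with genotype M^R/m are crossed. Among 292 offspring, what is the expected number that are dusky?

Cross: M^R/m × M^R/m
Allele dominance: M^R > M > m
Offspring genotypes: 1 M^R/M^R, 2 M^R/m, 1 m/m
Phenotype counts: 3 restricted, 1 dusky
dusky: 1 out of 4 → fraction 1/4
Expected count = 1/4 × 292 = 73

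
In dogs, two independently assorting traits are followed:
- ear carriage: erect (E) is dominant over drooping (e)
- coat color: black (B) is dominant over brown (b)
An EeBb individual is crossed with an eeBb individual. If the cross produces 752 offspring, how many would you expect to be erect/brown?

Dihybrid cross EeBb × eeBb — consider each gene separately:
ear carriage: Ee × ee → 2 Ee, 2 ee → 2 E_ : 2 ee (out of 4)
coat color: Bb × Bb → 1 BB, 2 Bb, 1 bb → 3 B_ : 1 bb (out of 4)
Combine (counts out of 4 × 4 = 16): erect/black (E_B_) = 2×3 = 6; erect/brown (E_bb) = 2×1 = 2; drooping/black (eeB_) = 2×3 = 6; drooping/brown (eebb) = 2×1 = 2
Phenotype counts (out of 16): 6 erect/black, 2 erect/brown, 6 drooping/black, 2 drooping/brown
erect/brown: 2 out of 16 → fraction 1/8
Expected count = 1/8 × 752 = 94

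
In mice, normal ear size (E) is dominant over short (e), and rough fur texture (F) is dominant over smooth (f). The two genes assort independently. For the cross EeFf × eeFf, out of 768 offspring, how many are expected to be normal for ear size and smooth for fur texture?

Dihybrid cross EeFf × eeFf — consider each gene separately:
ear size: Ee × ee → 2 Ee, 2 ee → 2 E_ : 2 ee (out of 4)
fur texture: Ff × Ff → 1 FF, 2 Ff, 1 ff → 3 F_ : 1 ff (out of 4)
Looking for: normal (E_) and smooth (ff)
P(normal) = 2/4, P(smooth) = 1/4
P(both) = 2/4 × 1/4 = 2/16 = 1/8
Expected count = 1/8 × 768 = 96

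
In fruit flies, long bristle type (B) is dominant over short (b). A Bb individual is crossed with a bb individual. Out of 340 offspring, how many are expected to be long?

Punnett square for Bb × bb:
Offspring genotypes: 2 Bb, 2 bb
long: 2, short: 2
long: 2 out of 4 → fraction 1/2
Expected count = 1/2 × 340 = 170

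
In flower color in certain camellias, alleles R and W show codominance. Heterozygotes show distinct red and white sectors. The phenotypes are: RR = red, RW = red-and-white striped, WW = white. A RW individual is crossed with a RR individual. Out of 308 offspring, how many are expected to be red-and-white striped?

Punnett square for RW × RR:
Offspring genotypes: 2 RR, 2 RW
Phenotype counts: 2 red, 2 red-and-white striped
red-and-white striped: 2 out of 4 → fraction 1/2
Expected count = 1/2 × 308 = 154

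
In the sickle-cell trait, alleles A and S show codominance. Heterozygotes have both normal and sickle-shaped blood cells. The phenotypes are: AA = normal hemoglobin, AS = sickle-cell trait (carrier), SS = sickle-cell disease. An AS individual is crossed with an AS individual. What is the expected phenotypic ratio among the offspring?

Punnett square for AS × AS:
Offspring genotypes: 1 AA, 2 AS, 1 SS
Phenotype counts: 1 normal hemoglobin, 2 sickle-cell trait (carrier), 1 sickle-cell disease
Ratio: 1 normal hemoglobin : 2 sickle-cell trait (carrier) : 1 sickle-cell disease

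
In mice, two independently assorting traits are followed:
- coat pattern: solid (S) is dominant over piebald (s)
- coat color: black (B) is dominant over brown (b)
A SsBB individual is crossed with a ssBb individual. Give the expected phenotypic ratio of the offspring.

Dihybrid cross SsBB × ssBb — consider each gene separately:
coat pattern: Ss × ss → 2 Ss, 2 ss → 2 S_ : 2 ss (out of 4)
coat color: BB × Bb → 2 BB, 2 Bb → 4 B_ (out of 4)
Combine (counts out of 4 × 4 = 16): solid/black (S_B_) = 2×4 = 8; piebald/black (ssB_) = 2×4 = 8
Phenotype counts (out of 16): 8 solid/black, 8 piebald/black
Ratio: 1 solid/black : 1 piebald/black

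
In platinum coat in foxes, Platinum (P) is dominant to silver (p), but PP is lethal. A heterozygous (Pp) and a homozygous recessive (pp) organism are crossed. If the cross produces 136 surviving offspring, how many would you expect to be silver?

Cross: Pp × pp
Punnett square offspring (before lethality): 2 Pp, 2 pp
No PP offspring are produced in this cross.
silver: 2 out of 4 → fraction 1/2
Expected count = 1/2 × 136 = 68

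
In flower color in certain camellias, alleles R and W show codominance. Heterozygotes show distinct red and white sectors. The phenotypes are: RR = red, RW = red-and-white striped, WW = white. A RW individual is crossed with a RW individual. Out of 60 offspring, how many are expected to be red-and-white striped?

Punnett square for RW × RW:
Offspring genotypes: 1 RR, 2 RW, 1 WW
Phenotype counts: 1 red, 2 red-and-white striped, 1 white
red-and-white striped: 2 out of 4 → fraction 1/2
Expected count = 1/2 × 60 = 30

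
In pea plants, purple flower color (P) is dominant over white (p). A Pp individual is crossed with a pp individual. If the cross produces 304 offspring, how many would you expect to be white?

Punnett square for Pp × pp:
Offspring genotypes: 2 Pp, 2 pp
purple: 2, white: 2
white: 2 out of 4 → fraction 1/2
Expected count = 1/2 × 304 = 152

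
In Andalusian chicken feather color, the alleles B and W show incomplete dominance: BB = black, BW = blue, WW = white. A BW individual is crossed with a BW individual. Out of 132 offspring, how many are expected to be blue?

Punnett square for BW × BW:
Offspring genotypes: 1 BB, 2 BW, 1 WW
Phenotype counts: 1 black, 2 blue, 1 white
blue: 2 out of 4 → fraction 1/2
Expected count = 1/2 × 132 = 66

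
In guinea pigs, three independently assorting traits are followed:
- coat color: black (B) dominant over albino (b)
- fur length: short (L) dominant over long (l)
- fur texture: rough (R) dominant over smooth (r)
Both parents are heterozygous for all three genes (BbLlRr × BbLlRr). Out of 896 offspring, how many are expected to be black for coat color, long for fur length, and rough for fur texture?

Trihybrid cross: BbLlRr × BbLlRr
Each trait segregates independently with a 3:1 phenotypic ratio, so each gene contributes 3/4 (dominant) or 1/4 (recessive).
Target: black (coat color), long (fur length), rough (fur texture)
Probability = product of independent per-trait probabilities
= 3/4 × 1/4 × 3/4 = 9/64
Expected count = 9/64 × 896 = 126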